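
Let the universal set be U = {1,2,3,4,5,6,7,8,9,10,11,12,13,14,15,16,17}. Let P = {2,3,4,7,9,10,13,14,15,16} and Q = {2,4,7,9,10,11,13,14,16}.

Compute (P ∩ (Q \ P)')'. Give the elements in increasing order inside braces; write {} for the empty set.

Q \ P = {11}
(Q \ P)' = {1,2,3,4,5,6,7,8,9,10,12,13,14,15,16,17}
P ∩ (Q \ P)' = {2,3,4,7,9,10,13,14,15,16}
(P ∩ (Q \ P)')' = {1,5,6,8,11,12,17}

{1,5,6,8,11,12,17}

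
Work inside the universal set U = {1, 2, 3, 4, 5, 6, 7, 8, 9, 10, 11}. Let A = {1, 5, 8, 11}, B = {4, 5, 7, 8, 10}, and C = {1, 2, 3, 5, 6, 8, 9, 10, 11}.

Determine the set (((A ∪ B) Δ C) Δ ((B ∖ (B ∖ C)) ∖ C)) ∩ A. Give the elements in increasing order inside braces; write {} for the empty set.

A ∪ B = {1, 4, 5, 7, 8, 10, 11}
(A ∪ B) Δ C = {2, 3, 4, 6, 7, 9}
B ∖ C = {4, 7}
B ∖ (B ∖ C) = {5, 8, 10}
(B ∖ (B ∖ C)) ∖ C = {}
((A ∪ B) Δ C) Δ ((B ∖ (B ∖ C)) ∖ C) = {2, 3, 4, 6, 7, 9}
(((A ∪ B) Δ C) Δ ((B ∖ (B ∖ C)) ∖ C)) ∩ A = {}

{}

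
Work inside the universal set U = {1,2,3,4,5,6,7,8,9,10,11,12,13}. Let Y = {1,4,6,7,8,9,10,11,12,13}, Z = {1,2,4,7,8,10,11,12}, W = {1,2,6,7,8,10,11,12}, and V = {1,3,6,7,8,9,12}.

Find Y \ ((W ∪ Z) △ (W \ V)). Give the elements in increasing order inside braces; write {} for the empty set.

W ∪ Z = {1,2,4,6,7,8,10,11,12}
W \ V = {2,10,11}
(W ∪ Z) △ (W \ V) = {1,4,6,7,8,12}
Y \ ((W ∪ Z) △ (W \ V)) = {9,10,11,13}

{9,10,11,13}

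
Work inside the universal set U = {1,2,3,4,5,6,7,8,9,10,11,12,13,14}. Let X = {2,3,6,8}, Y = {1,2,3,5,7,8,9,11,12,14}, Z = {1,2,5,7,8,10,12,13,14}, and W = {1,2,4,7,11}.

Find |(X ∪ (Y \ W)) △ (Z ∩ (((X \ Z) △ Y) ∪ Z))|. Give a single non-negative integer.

7

Y \ W = {3,5,8,9,12,14}
X ∪ (Y \ W) = {2,3,5,6,8,9,12,14}
X \ Z = {3,6}
(X \ Z) △ Y = {1,2,5,6,7,8,9,11,12,14}
((X \ Z) △ Y) ∪ Z = {1,2,5,6,7,8,9,10,11,12,13,14}
Z ∩ (((X \ Z) △ Y) ∪ Z) = {1,2,5,7,8,10,12,13,14}
(X ∪ (Y \ W)) △ (Z ∩ (((X \ Z) △ Y) ∪ Z)) = {1,3,6,7,9,10,13}
|(X ∪ (Y \ W)) △ (Z ∩ (((X \ Z) △ Y) ∪ Z))| = 7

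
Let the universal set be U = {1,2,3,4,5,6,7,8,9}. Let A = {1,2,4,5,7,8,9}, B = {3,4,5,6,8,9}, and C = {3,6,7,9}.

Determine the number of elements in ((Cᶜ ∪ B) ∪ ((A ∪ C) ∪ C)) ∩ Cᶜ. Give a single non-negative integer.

5

Cᶜ = {1,2,4,5,8}
Cᶜ ∪ B = {1,2,3,4,5,6,8,9}
A ∪ C = {1,2,3,4,5,6,7,8,9}
(A ∪ C) ∪ C = {1,2,3,4,5,6,7,8,9}
(Cᶜ ∪ B) ∪ ((A ∪ C) ∪ C) = {1,2,3,4,5,6,7,8,9}
((Cᶜ ∪ B) ∪ ((A ∪ C) ∪ C)) ∩ Cᶜ = {1,2,4,5,8}
|((Cᶜ ∪ B) ∪ ((A ∪ C) ∪ C)) ∩ Cᶜ| = 5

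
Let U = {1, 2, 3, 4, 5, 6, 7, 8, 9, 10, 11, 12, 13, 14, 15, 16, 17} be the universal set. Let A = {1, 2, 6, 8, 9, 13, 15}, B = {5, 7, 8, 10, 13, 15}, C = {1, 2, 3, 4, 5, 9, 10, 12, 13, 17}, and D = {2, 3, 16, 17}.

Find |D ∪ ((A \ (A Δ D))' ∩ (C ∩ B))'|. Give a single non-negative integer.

A Δ D = {1, 3, 6, 8, 9, 13, 15, 16, 17}
A \ (A Δ D) = {2}
(A \ (A Δ D))' = {1, 3, 4, 5, 6, 7, 8, 9, 10, 11, 12, 13, 14, 15, 16, 17}
C ∩ B = {5, 10, 13}
(A \ (A Δ D))' ∩ (C ∩ B) = {5, 10, 13}
((A \ (A Δ D))' ∩ (C ∩ B))' = {1, 2, 3, 4, 6, 7, 8, 9, 11, 12, 14, 15, 16, 17}
D ∪ ((A \ (A Δ D))' ∩ (C ∩ B))' = {1, 2, 3, 4, 6, 7, 8, 9, 11, 12, 14, 15, 16, 17}
|D ∪ ((A \ (A Δ D))' ∩ (C ∩ B))'| = 14

14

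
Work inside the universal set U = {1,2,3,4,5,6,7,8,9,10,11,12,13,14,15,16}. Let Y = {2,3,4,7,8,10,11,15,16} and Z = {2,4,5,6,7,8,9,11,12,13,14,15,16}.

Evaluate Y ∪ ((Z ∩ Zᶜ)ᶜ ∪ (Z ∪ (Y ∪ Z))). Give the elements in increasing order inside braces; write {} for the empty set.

Zᶜ = {1,3,10}
Z ∩ Zᶜ = {}
(Z ∩ Zᶜ)ᶜ = {1,2,3,4,5,6,7,8,9,10,11,12,13,14,15,16}
Y ∪ Z = {2,3,4,5,6,7,8,9,10,11,12,13,14,15,16}
Z ∪ (Y ∪ Z) = {2,3,4,5,6,7,8,9,10,11,12,13,14,15,16}
(Z ∩ Zᶜ)ᶜ ∪ (Z ∪ (Y ∪ Z)) = {1,2,3,4,5,6,7,8,9,10,11,12,13,14,15,16}
Y ∪ ((Z ∩ Zᶜ)ᶜ ∪ (Z ∪ (Y ∪ Z))) = {1,2,3,4,5,6,7,8,9,10,11,12,13,14,15,16}

{1,2,3,4,5,6,7,8,9,10,11,12,13,14,15,16}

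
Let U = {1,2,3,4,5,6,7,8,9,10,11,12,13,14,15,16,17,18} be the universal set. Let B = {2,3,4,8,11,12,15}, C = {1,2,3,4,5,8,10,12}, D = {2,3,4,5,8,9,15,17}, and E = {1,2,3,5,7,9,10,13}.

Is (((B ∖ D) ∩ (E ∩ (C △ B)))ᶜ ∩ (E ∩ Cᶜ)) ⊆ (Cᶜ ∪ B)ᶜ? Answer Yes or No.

B ∖ D = {11,12}
C △ B = {1,5,10,11,15}
E ∩ (C △ B) = {1,5,10}
(B ∖ D) ∩ (E ∩ (C △ B)) = {}
((B ∖ D) ∩ (E ∩ (C △ B)))ᶜ = {1,2,3,4,5,6,7,8,9,10,11,12,13,14,15,16,17,18}
Cᶜ = {6,7,9,11,13,14,15,16,17,18}
E ∩ Cᶜ = {7,9,13}
((B ∖ D) ∩ (E ∩ (C △ B)))ᶜ ∩ (E ∩ Cᶜ) = {7,9,13}
Cᶜ ∪ B = {2,3,4,6,7,8,9,11,12,13,14,15,16,17,18}
(Cᶜ ∪ B)ᶜ = {1,5,10}
7 ∈ ((B ∖ D) ∩ (E ∩ (C △ B)))ᶜ ∩ (E ∩ Cᶜ) but 7 ∉ (Cᶜ ∪ B)ᶜ, so the inclusion fails.

No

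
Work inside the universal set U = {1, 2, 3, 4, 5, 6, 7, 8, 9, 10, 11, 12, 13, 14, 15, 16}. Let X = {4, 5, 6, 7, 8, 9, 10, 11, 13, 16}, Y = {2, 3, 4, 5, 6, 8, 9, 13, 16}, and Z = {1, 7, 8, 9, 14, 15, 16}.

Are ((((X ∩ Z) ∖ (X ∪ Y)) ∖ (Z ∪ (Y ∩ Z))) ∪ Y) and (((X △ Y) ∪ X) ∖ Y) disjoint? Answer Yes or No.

Yes

X ∩ Z = {7, 8, 9, 16}
X ∪ Y = {2, 3, 4, 5, 6, 7, 8, 9, 10, 11, 13, 16}
(X ∩ Z) ∖ (X ∪ Y) = {}
Y ∩ Z = {8, 9, 16}
Z ∪ (Y ∩ Z) = {1, 7, 8, 9, 14, 15, 16}
((X ∩ Z) ∖ (X ∪ Y)) ∖ (Z ∪ (Y ∩ Z)) = {}
(((X ∩ Z) ∖ (X ∪ Y)) ∖ (Z ∪ (Y ∩ Z))) ∪ Y = {2, 3, 4, 5, 6, 8, 9, 13, 16}
X △ Y = {2, 3, 7, 10, 11}
(X △ Y) ∪ X = {2, 3, 4, 5, 6, 7, 8, 9, 10, 11, 13, 16}
((X △ Y) ∪ X) ∖ Y = {7, 10, 11}
{2, 3, 4, 5, 6, 8, 9, 13, 16} and {7, 10, 11} share no elements.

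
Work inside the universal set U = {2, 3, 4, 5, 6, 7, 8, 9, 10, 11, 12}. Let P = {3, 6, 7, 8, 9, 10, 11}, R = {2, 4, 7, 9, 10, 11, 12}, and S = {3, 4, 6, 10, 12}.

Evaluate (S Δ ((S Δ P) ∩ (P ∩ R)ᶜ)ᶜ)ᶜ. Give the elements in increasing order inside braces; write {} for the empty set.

S Δ P = {4, 7, 8, 9, 11, 12}
P ∩ R = {7, 9, 10, 11}
(P ∩ R)ᶜ = {2, 3, 4, 5, 6, 8, 12}
(S Δ P) ∩ (P ∩ R)ᶜ = {4, 8, 12}
((S Δ P) ∩ (P ∩ R)ᶜ)ᶜ = {2, 3, 5, 6, 7, 9, 10, 11}
S Δ ((S Δ P) ∩ (P ∩ R)ᶜ)ᶜ = {2, 4, 5, 7, 9, 11, 12}
(S Δ ((S Δ P) ∩ (P ∩ R)ᶜ)ᶜ)ᶜ = {3, 6, 8, 10}

{3, 6, 8, 10}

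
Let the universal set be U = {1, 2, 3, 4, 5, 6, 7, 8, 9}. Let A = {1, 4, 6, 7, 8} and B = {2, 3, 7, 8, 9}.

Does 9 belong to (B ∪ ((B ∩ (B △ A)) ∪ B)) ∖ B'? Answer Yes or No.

9 ∈ B and 9 ∉ A, so 9 ∈ B △ A
9 ∈ B and 9 ∈ (B △ A), so 9 ∈ B ∩ (B △ A)
9 ∈ (B ∩ (B △ A)) and 9 ∈ B, so 9 ∈ (B ∩ (B △ A)) ∪ B
9 ∈ B and 9 ∈ ((B ∩ (B △ A)) ∪ B), so 9 ∈ B ∪ ((B ∩ (B △ A)) ∪ B)
9 ∈ B, so 9 ∉ B'
9 ∈ (B ∪ ((B ∩ (B △ A)) ∪ B)) and 9 ∉ B', so 9 ∈ (B ∪ ((B ∩ (B △ A)) ∪ B)) ∖ B'

Yes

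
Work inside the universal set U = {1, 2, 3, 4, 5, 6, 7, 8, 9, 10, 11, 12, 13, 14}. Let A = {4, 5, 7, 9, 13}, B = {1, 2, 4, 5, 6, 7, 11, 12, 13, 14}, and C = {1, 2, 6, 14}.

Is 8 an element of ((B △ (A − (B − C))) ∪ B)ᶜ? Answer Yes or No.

Yes

8 ∉ B and 8 ∉ C, so 8 ∉ B − C
8 ∉ A and 8 ∉ (B − C), so 8 ∉ A − (B − C)
8 ∉ B and 8 ∉ (A − (B − C)), so 8 ∉ B △ (A − (B − C))
8 ∉ (B △ (A − (B − C))) and 8 ∉ B, so 8 ∉ (B △ (A − (B − C))) ∪ B
8 ∈ ((B △ (A − (B − C))) ∪ B)ᶜ since 8 ∉ ((B △ (A − (B − C))) ∪ B)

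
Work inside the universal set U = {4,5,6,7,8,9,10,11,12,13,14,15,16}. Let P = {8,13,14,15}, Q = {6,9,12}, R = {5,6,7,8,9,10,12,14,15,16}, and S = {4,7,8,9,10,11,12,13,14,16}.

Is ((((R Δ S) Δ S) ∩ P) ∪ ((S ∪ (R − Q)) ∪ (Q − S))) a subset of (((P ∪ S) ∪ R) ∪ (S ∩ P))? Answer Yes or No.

Yes

R Δ S = {4,5,6,11,13,15}
(R Δ S) Δ S = {5,6,7,8,9,10,12,14,15,16}
((R Δ S) Δ S) ∩ P = {8,14,15}
R − Q = {5,7,8,10,14,15,16}
S ∪ (R − Q) = {4,5,7,8,9,10,11,12,13,14,15,16}
Q − S = {6}
(S ∪ (R − Q)) ∪ (Q − S) = {4,5,6,7,8,9,10,11,12,13,14,15,16}
(((R Δ S) Δ S) ∩ P) ∪ ((S ∪ (R − Q)) ∪ (Q − S)) = {4,5,6,7,8,9,10,11,12,13,14,15,16}
P ∪ S = {4,7,8,9,10,11,12,13,14,15,16}
(P ∪ S) ∪ R = {4,5,6,7,8,9,10,11,12,13,14,15,16}
S ∩ P = {8,13,14}
((P ∪ S) ∪ R) ∪ (S ∩ P) = {4,5,6,7,8,9,10,11,12,13,14,15,16}
Every element of {4,5,6,7,8,9,10,11,12,13,14,15,16} is in {4,5,6,7,8,9,10,11,12,13,14,15,16}, so (((R Δ S) Δ S) ∩ P) ∪ ((S ∪ (R − Q)) ∪ (Q − S)) ⊆ ((P ∪ S) ∪ R) ∪ (S ∩ P).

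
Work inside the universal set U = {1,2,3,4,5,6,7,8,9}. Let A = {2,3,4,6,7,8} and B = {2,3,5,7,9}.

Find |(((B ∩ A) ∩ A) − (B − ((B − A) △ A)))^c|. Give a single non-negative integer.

6

B ∩ A = {2,3,7}
(B ∩ A) ∩ A = {2,3,7}
B − A = {5,9}
(B − A) △ A = {2,3,4,5,6,7,8,9}
B − ((B − A) △ A) = {}
((B ∩ A) ∩ A) − (B − ((B − A) △ A)) = {2,3,7}
(((B ∩ A) ∩ A) − (B − ((B − A) △ A)))^c = {1,4,5,6,8,9}
|(((B ∩ A) ∩ A) − (B − ((B − A) △ A)))^c| = 6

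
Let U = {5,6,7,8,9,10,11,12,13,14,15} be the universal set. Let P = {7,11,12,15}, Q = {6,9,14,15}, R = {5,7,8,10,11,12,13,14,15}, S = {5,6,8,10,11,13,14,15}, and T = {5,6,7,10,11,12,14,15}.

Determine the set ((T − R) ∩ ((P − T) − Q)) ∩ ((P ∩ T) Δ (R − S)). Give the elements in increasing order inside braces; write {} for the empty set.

T − R = {6}
P − T = {}
(P − T) − Q = {}
(T − R) ∩ ((P − T) − Q) = {}
P ∩ T = {7,11,12,15}
R − S = {7,12}
(P ∩ T) Δ (R − S) = {11,15}
((T − R) ∩ ((P − T) − Q)) ∩ ((P ∩ T) Δ (R − S)) = {}

{}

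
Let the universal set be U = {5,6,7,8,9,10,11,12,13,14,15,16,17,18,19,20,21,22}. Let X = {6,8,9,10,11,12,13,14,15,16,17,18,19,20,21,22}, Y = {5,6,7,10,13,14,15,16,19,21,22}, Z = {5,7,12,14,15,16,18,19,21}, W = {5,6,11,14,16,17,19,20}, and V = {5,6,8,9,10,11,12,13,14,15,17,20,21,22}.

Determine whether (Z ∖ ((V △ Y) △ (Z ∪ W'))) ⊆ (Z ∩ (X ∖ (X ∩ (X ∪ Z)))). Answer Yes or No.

V △ Y = {7,8,9,11,12,16,17,19,20}
W' = {7,8,9,10,12,13,15,18,21,22}
Z ∪ W' = {5,7,8,9,10,12,13,14,15,16,18,19,21,22}
(V △ Y) △ (Z ∪ W') = {5,10,11,13,14,15,17,18,20,21,22}
Z ∖ ((V △ Y) △ (Z ∪ W')) = {7,12,16,19}
X ∪ Z = {5,6,7,8,9,10,11,12,13,14,15,16,17,18,19,20,21,22}
X ∩ (X ∪ Z) = {6,8,9,10,11,12,13,14,15,16,17,18,19,20,21,22}
X ∖ (X ∩ (X ∪ Z)) = {}
Z ∩ (X ∖ (X ∩ (X ∪ Z))) = {}
7 ∈ Z ∖ ((V △ Y) △ (Z ∪ W')) but 7 ∉ Z ∩ (X ∖ (X ∩ (X ∪ Z))), so the inclusion fails.

No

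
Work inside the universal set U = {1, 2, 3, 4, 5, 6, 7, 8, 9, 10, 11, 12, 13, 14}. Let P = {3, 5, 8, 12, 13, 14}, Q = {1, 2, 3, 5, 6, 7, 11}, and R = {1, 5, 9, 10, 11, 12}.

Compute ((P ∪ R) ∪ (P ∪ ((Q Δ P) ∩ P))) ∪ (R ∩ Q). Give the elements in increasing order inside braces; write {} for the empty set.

{1, 3, 5, 8, 9, 10, 11, 12, 13, 14}

P ∪ R = {1, 3, 5, 8, 9, 10, 11, 12, 13, 14}
Q Δ P = {1, 2, 6, 7, 8, 11, 12, 13, 14}
(Q Δ P) ∩ P = {8, 12, 13, 14}
P ∪ ((Q Δ P) ∩ P) = {3, 5, 8, 12, 13, 14}
(P ∪ R) ∪ (P ∪ ((Q Δ P) ∩ P)) = {1, 3, 5, 8, 9, 10, 11, 12, 13, 14}
R ∩ Q = {1, 5, 11}
((P ∪ R) ∪ (P ∪ ((Q Δ P) ∩ P))) ∪ (R ∩ Q) = {1, 3, 5, 8, 9, 10, 11, 12, 13, 14}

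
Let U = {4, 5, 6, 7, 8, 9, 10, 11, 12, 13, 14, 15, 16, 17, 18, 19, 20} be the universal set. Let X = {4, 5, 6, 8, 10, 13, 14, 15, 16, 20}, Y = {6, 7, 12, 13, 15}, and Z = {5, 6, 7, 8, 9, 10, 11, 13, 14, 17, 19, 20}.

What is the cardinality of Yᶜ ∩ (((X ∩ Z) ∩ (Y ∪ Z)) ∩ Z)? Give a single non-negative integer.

5

Yᶜ = {4, 5, 8, 9, 10, 11, 14, 16, 17, 18, 19, 20}
X ∩ Z = {5, 6, 8, 10, 13, 14, 20}
Y ∪ Z = {5, 6, 7, 8, 9, 10, 11, 12, 13, 14, 15, 17, 19, 20}
(X ∩ Z) ∩ (Y ∪ Z) = {5, 6, 8, 10, 13, 14, 20}
((X ∩ Z) ∩ (Y ∪ Z)) ∩ Z = {5, 6, 8, 10, 13, 14, 20}
Yᶜ ∩ (((X ∩ Z) ∩ (Y ∪ Z)) ∩ Z) = {5, 8, 10, 14, 20}
|Yᶜ ∩ (((X ∩ Z) ∩ (Y ∪ Z)) ∩ Z)| = 5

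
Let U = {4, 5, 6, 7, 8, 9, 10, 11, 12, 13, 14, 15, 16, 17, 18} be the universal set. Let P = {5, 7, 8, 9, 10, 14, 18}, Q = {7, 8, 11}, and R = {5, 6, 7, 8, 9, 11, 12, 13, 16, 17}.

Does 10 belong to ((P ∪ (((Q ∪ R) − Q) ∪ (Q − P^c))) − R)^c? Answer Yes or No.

No

10 ∉ Q and 10 ∉ R, so 10 ∉ Q ∪ R
10 ∉ (Q ∪ R) and 10 ∉ Q, so 10 ∉ (Q ∪ R) − Q
10 ∈ P, so 10 ∉ P^c
10 ∉ Q and 10 ∉ P^c, so 10 ∉ Q − P^c
10 ∉ ((Q ∪ R) − Q) and 10 ∉ (Q − P^c), so 10 ∉ ((Q ∪ R) − Q) ∪ (Q − P^c)
10 ∈ P and 10 ∉ (((Q ∪ R) − Q) ∪ (Q − P^c)), so 10 ∈ P ∪ (((Q ∪ R) − Q) ∪ (Q − P^c))
10 ∈ (P ∪ (((Q ∪ R) − Q) ∪ (Q − P^c))) and 10 ∉ R, so 10 ∈ (P ∪ (((Q ∪ R) − Q) ∪ (Q − P^c))) − R
10 ∉ ((P ∪ (((Q ∪ R) − Q) ∪ (Q − P^c))) − R)^c since 10 ∈ ((P ∪ (((Q ∪ R) − Q) ∪ (Q − P^c))) − R)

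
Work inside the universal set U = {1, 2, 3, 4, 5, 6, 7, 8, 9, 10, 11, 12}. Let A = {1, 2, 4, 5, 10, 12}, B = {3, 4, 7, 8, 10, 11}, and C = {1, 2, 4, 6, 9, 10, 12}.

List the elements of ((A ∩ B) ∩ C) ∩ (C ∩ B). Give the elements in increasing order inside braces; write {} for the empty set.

{4, 10}

A ∩ B = {4, 10}
(A ∩ B) ∩ C = {4, 10}
C ∩ B = {4, 10}
((A ∩ B) ∩ C) ∩ (C ∩ B) = {4, 10}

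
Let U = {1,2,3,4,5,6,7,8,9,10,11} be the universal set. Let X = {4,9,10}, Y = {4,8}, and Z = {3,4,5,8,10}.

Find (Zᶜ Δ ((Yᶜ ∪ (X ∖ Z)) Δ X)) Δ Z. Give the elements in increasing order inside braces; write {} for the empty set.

Zᶜ = {1,2,6,7,9,11}
Yᶜ = {1,2,3,5,6,7,9,10,11}
X ∖ Z = {9}
Yᶜ ∪ (X ∖ Z) = {1,2,3,5,6,7,9,10,11}
(Yᶜ ∪ (X ∖ Z)) Δ X = {1,2,3,4,5,6,7,11}
Zᶜ Δ ((Yᶜ ∪ (X ∖ Z)) Δ X) = {3,4,5,9}
(Zᶜ Δ ((Yᶜ ∪ (X ∖ Z)) Δ X)) Δ Z = {8,9,10}

{8,9,10}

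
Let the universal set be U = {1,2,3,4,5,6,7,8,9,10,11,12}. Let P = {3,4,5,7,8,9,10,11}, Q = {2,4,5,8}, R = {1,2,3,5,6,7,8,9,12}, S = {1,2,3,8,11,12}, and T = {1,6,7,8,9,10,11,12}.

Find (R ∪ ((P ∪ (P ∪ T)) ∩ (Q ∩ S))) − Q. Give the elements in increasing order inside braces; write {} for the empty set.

{1,3,6,7,9,12}

P ∪ T = {1,3,4,5,6,7,8,9,10,11,12}
P ∪ (P ∪ T) = {1,3,4,5,6,7,8,9,10,11,12}
Q ∩ S = {2,8}
(P ∪ (P ∪ T)) ∩ (Q ∩ S) = {8}
R ∪ ((P ∪ (P ∪ T)) ∩ (Q ∩ S)) = {1,2,3,5,6,7,8,9,12}
(R ∪ ((P ∪ (P ∪ T)) ∩ (Q ∩ S))) − Q = {1,3,6,7,9,12}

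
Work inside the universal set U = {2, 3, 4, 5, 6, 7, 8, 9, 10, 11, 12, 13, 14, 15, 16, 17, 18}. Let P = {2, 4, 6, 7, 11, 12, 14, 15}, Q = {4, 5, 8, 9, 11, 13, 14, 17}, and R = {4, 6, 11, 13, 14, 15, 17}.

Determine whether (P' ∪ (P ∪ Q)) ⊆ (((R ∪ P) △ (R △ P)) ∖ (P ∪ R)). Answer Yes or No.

P' = {3, 5, 8, 9, 10, 13, 16, 17, 18}
P ∪ Q = {2, 4, 5, 6, 7, 8, 9, 11, 12, 13, 14, 15, 17}
P' ∪ (P ∪ Q) = {2, 3, 4, 5, 6, 7, 8, 9, 10, 11, 12, 13, 14, 15, 16, 17, 18}
R ∪ P = {2, 4, 6, 7, 11, 12, 13, 14, 15, 17}
R △ P = {2, 7, 12, 13, 17}
(R ∪ P) △ (R △ P) = {4, 6, 11, 14, 15}
P ∪ R = {2, 4, 6, 7, 11, 12, 13, 14, 15, 17}
((R ∪ P) △ (R △ P)) ∖ (P ∪ R) = {}
2 ∈ P' ∪ (P ∪ Q) but 2 ∉ ((R ∪ P) △ (R △ P)) ∖ (P ∪ R), so the inclusion fails.

No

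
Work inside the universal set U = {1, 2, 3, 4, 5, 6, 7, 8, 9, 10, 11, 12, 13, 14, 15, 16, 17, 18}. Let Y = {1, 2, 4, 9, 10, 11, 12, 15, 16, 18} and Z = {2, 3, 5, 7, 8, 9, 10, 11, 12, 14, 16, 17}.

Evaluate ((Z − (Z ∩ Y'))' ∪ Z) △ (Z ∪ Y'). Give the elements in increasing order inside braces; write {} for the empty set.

{1, 4, 15, 18}

Y' = {3, 5, 6, 7, 8, 13, 14, 17}
Z ∩ Y' = {3, 5, 7, 8, 14, 17}
Z − (Z ∩ Y') = {2, 9, 10, 11, 12, 16}
(Z − (Z ∩ Y'))' = {1, 3, 4, 5, 6, 7, 8, 13, 14, 15, 17, 18}
(Z − (Z ∩ Y'))' ∪ Z = {1, 2, 3, 4, 5, 6, 7, 8, 9, 10, 11, 12, 13, 14, 15, 16, 17, 18}
Z ∪ Y' = {2, 3, 5, 6, 7, 8, 9, 10, 11, 12, 13, 14, 16, 17}
((Z − (Z ∩ Y'))' ∪ Z) △ (Z ∪ Y') = {1, 4, 15, 18}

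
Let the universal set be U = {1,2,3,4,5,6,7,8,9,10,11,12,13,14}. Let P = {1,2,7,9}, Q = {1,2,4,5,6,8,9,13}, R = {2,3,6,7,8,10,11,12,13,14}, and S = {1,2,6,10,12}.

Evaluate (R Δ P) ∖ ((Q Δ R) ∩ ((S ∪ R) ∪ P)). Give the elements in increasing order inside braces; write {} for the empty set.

{6,8,13}

R Δ P = {1,3,6,8,9,10,11,12,13,14}
Q Δ R = {1,3,4,5,7,9,10,11,12,14}
S ∪ R = {1,2,3,6,7,8,10,11,12,13,14}
(S ∪ R) ∪ P = {1,2,3,6,7,8,9,10,11,12,13,14}
(Q Δ R) ∩ ((S ∪ R) ∪ P) = {1,3,7,9,10,11,12,14}
(R Δ P) ∖ ((Q Δ R) ∩ ((S ∪ R) ∪ P)) = {6,8,13}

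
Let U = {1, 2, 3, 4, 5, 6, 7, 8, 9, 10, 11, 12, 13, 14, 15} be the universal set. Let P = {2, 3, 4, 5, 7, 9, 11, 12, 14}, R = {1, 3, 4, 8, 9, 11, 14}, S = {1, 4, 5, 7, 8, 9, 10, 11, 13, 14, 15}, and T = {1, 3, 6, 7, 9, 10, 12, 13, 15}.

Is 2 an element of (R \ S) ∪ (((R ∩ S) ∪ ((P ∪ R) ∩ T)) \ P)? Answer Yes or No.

2 ∉ R and 2 ∉ S, so 2 ∉ R \ S
2 ∉ R and 2 ∉ S, so 2 ∉ R ∩ S
2 ∈ P and 2 ∉ R, so 2 ∈ P ∪ R
2 ∈ (P ∪ R) and 2 ∉ T, so 2 ∉ (P ∪ R) ∩ T
2 ∉ (R ∩ S) and 2 ∉ ((P ∪ R) ∩ T), so 2 ∉ (R ∩ S) ∪ ((P ∪ R) ∩ T)
2 ∉ ((R ∩ S) ∪ ((P ∪ R) ∩ T)) and 2 ∈ P, so 2 ∉ ((R ∩ S) ∪ ((P ∪ R) ∩ T)) \ P
2 ∉ (R \ S) and 2 ∉ (((R ∩ S) ∪ ((P ∪ R) ∩ T)) \ P), so 2 ∉ (R \ S) ∪ (((R ∩ S) ∪ ((P ∪ R) ∩ T)) \ P)

No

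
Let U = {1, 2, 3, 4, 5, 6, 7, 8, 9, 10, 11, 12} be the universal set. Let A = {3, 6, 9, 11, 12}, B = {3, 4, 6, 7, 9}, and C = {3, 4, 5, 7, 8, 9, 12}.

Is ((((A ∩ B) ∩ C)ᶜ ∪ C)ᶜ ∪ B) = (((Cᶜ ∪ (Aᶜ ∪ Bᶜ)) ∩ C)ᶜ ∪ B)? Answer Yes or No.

A ∩ B = {3, 6, 9}
(A ∩ B) ∩ C = {3, 9}
((A ∩ B) ∩ C)ᶜ = {1, 2, 4, 5, 6, 7, 8, 10, 11, 12}
((A ∩ B) ∩ C)ᶜ ∪ C = {1, 2, 3, 4, 5, 6, 7, 8, 9, 10, 11, 12}
(((A ∩ B) ∩ C)ᶜ ∪ C)ᶜ = {}
(((A ∩ B) ∩ C)ᶜ ∪ C)ᶜ ∪ B = {3, 4, 6, 7, 9}
Cᶜ = {1, 2, 6, 10, 11}
Aᶜ = {1, 2, 4, 5, 7, 8, 10}
Bᶜ = {1, 2, 5, 8, 10, 11, 12}
Aᶜ ∪ Bᶜ = {1, 2, 4, 5, 7, 8, 10, 11, 12}
Cᶜ ∪ (Aᶜ ∪ Bᶜ) = {1, 2, 4, 5, 6, 7, 8, 10, 11, 12}
(Cᶜ ∪ (Aᶜ ∪ Bᶜ)) ∩ C = {4, 5, 7, 8, 12}
((Cᶜ ∪ (Aᶜ ∪ Bᶜ)) ∩ C)ᶜ = {1, 2, 3, 6, 9, 10, 11}
((Cᶜ ∪ (Aᶜ ∪ Bᶜ)) ∩ C)ᶜ ∪ B = {1, 2, 3, 4, 6, 7, 9, 10, 11}
1 ∈ ((Cᶜ ∪ (Aᶜ ∪ Bᶜ)) ∩ C)ᶜ ∪ B but 1 ∉ (((A ∩ B) ∩ C)ᶜ ∪ C)ᶜ ∪ B, so they differ.

No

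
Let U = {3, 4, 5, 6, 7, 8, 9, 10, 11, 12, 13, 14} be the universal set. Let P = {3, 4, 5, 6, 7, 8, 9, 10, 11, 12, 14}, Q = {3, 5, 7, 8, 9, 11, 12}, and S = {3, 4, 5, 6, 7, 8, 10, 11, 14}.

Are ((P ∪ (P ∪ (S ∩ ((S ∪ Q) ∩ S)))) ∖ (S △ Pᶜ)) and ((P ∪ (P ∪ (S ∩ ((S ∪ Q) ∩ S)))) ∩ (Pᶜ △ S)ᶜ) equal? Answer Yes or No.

Yes

S ∪ Q = {3, 4, 5, 6, 7, 8, 9, 10, 11, 12, 14}
(S ∪ Q) ∩ S = {3, 4, 5, 6, 7, 8, 10, 11, 14}
S ∩ ((S ∪ Q) ∩ S) = {3, 4, 5, 6, 7, 8, 10, 11, 14}
P ∪ (S ∩ ((S ∪ Q) ∩ S)) = {3, 4, 5, 6, 7, 8, 9, 10, 11, 12, 14}
P ∪ (P ∪ (S ∩ ((S ∪ Q) ∩ S))) = {3, 4, 5, 6, 7, 8, 9, 10, 11, 12, 14}
Pᶜ = {13}
S △ Pᶜ = {3, 4, 5, 6, 7, 8, 10, 11, 13, 14}
(P ∪ (P ∪ (S ∩ ((S ∪ Q) ∩ S)))) ∖ (S △ Pᶜ) = {9, 12}
Pᶜ △ S = {3, 4, 5, 6, 7, 8, 10, 11, 13, 14}
(Pᶜ △ S)ᶜ = {9, 12}
(P ∪ (P ∪ (S ∩ ((S ∪ Q) ∩ S)))) ∩ (Pᶜ △ S)ᶜ = {9, 12}
Both equal {9, 12}, so (P ∪ (P ∪ (S ∩ ((S ∪ Q) ∩ S)))) ∖ (S △ Pᶜ) = (P ∪ (P ∪ (S ∩ ((S ∪ Q) ∩ S)))) ∩ (Pᶜ △ S)ᶜ.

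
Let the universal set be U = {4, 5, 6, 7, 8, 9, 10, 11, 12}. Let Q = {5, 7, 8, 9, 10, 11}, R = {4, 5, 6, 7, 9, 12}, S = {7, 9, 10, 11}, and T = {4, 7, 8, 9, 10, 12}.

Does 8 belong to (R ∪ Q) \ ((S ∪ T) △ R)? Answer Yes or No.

8 ∉ R and 8 ∈ Q, so 8 ∈ R ∪ Q
8 ∉ S and 8 ∈ T, so 8 ∈ S ∪ T
8 ∈ (S ∪ T) and 8 ∉ R, so 8 ∈ (S ∪ T) △ R
8 ∈ (R ∪ Q) and 8 ∈ ((S ∪ T) △ R), so 8 ∉ (R ∪ Q) \ ((S ∪ T) △ R)

No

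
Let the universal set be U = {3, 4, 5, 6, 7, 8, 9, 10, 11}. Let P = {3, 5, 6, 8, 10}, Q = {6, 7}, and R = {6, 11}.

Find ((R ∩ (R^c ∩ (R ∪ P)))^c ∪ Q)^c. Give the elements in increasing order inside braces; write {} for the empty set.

{}

R^c = {3, 4, 5, 7, 8, 9, 10}
R ∪ P = {3, 5, 6, 8, 10, 11}
R^c ∩ (R ∪ P) = {3, 5, 8, 10}
R ∩ (R^c ∩ (R ∪ P)) = {}
(R ∩ (R^c ∩ (R ∪ P)))^c = {3, 4, 5, 6, 7, 8, 9, 10, 11}
(R ∩ (R^c ∩ (R ∪ P)))^c ∪ Q = {3, 4, 5, 6, 7, 8, 9, 10, 11}
((R ∩ (R^c ∩ (R ∪ P)))^c ∪ Q)^c = {}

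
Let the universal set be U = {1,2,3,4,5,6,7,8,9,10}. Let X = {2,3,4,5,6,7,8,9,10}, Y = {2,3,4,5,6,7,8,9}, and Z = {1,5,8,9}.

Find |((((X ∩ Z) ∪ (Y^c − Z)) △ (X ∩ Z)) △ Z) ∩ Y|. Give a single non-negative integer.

3

X ∩ Z = {5,8,9}
Y^c = {1,10}
Y^c − Z = {10}
(X ∩ Z) ∪ (Y^c − Z) = {5,8,9,10}
((X ∩ Z) ∪ (Y^c − Z)) △ (X ∩ Z) = {10}
(((X ∩ Z) ∪ (Y^c − Z)) △ (X ∩ Z)) △ Z = {1,5,8,9,10}
((((X ∩ Z) ∪ (Y^c − Z)) △ (X ∩ Z)) △ Z) ∩ Y = {5,8,9}
|((((X ∩ Z) ∪ (Y^c − Z)) △ (X ∩ Z)) △ Z) ∩ Y| = 3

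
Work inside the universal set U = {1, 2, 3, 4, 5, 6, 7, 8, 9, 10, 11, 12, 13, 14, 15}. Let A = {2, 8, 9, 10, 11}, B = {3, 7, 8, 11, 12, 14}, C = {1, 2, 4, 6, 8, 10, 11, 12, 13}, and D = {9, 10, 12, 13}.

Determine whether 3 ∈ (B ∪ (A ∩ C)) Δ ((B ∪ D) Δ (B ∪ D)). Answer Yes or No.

Yes

3 ∉ A and 3 ∉ C, so 3 ∉ A ∩ C
3 ∈ B and 3 ∉ (A ∩ C), so 3 ∈ B ∪ (A ∩ C)
3 ∈ B and 3 ∉ D, so 3 ∈ B ∪ D
3 ∈ B and 3 ∉ D, so 3 ∈ B ∪ D
3 ∈ (B ∪ D) and 3 ∈ (B ∪ D), so 3 ∉ (B ∪ D) Δ (B ∪ D)
3 ∈ (B ∪ (A ∩ C)) and 3 ∉ ((B ∪ D) Δ (B ∪ D)), so 3 ∈ (B ∪ (A ∩ C)) Δ ((B ∪ D) Δ (B ∪ D))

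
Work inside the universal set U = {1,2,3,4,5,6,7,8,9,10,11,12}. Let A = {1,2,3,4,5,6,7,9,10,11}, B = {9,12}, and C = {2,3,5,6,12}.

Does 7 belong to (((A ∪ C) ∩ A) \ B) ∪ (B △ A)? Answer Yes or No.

Yes

7 ∈ A and 7 ∉ C, so 7 ∈ A ∪ C
7 ∈ (A ∪ C) and 7 ∈ A, so 7 ∈ (A ∪ C) ∩ A
7 ∈ ((A ∪ C) ∩ A) and 7 ∉ B, so 7 ∈ ((A ∪ C) ∩ A) \ B
7 ∉ B and 7 ∈ A, so 7 ∈ B △ A
7 ∈ (((A ∪ C) ∩ A) \ B) and 7 ∈ (B △ A), so 7 ∈ (((A ∪ C) ∩ A) \ B) ∪ (B △ A)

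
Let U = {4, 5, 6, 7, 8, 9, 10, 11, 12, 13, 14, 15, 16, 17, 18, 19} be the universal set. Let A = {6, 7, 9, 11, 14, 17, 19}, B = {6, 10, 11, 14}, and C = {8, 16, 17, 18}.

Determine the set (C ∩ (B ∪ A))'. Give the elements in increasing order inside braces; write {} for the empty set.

{4, 5, 6, 7, 8, 9, 10, 11, 12, 13, 14, 15, 16, 18, 19}

B ∪ A = {6, 7, 9, 10, 11, 14, 17, 19}
C ∩ (B ∪ A) = {17}
(C ∩ (B ∪ A))' = {4, 5, 6, 7, 8, 9, 10, 11, 12, 13, 14, 15, 16, 18, 19}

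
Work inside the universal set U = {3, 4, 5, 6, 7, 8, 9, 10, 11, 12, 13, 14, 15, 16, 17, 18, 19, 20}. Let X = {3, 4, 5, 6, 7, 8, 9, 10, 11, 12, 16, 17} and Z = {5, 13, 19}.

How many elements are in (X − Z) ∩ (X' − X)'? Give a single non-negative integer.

11

X − Z = {3, 4, 6, 7, 8, 9, 10, 11, 12, 16, 17}
X' = {13, 14, 15, 18, 19, 20}
X' − X = {13, 14, 15, 18, 19, 20}
(X' − X)' = {3, 4, 5, 6, 7, 8, 9, 10, 11, 12, 16, 17}
(X − Z) ∩ (X' − X)' = {3, 4, 6, 7, 8, 9, 10, 11, 12, 16, 17}
|(X − Z) ∩ (X' − X)'| = 11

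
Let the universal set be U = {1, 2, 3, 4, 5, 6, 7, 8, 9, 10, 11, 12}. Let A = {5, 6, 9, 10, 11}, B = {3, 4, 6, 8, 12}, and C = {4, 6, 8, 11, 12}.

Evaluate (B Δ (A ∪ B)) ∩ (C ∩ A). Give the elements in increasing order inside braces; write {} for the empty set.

{11}

A ∪ B = {3, 4, 5, 6, 8, 9, 10, 11, 12}
B Δ (A ∪ B) = {5, 9, 10, 11}
C ∩ A = {6, 11}
(B Δ (A ∪ B)) ∩ (C ∩ A) = {11}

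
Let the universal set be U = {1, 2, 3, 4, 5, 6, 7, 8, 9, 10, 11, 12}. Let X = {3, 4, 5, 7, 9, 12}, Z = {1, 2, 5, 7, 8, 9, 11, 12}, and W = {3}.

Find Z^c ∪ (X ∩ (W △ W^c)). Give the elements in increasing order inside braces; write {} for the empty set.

{3, 4, 5, 6, 7, 9, 10, 12}

Z^c = {3, 4, 6, 10}
W^c = {1, 2, 4, 5, 6, 7, 8, 9, 10, 11, 12}
W △ W^c = {1, 2, 3, 4, 5, 6, 7, 8, 9, 10, 11, 12}
X ∩ (W △ W^c) = {3, 4, 5, 7, 9, 12}
Z^c ∪ (X ∩ (W △ W^c)) = {3, 4, 5, 6, 7, 9, 10, 12}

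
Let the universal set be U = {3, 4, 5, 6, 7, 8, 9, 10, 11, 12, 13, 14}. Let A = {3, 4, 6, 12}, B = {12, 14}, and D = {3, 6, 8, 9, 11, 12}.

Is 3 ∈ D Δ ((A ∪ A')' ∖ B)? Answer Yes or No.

3 ∈ A, so 3 ∉ A'
3 ∈ A and 3 ∉ A', so 3 ∈ A ∪ A'
3 ∉ (A ∪ A')' since 3 ∈ (A ∪ A')
3 ∉ (A ∪ A')' and 3 ∉ B, so 3 ∉ (A ∪ A')' ∖ B
3 ∈ D and 3 ∉ ((A ∪ A')' ∖ B), so 3 ∈ D Δ ((A ∪ A')' ∖ B)

Yes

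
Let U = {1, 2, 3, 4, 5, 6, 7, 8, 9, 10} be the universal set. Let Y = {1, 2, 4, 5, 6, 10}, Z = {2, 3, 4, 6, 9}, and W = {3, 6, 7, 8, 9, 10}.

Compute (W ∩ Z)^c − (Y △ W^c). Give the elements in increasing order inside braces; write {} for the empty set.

W ∩ Z = {3, 6, 9}
(W ∩ Z)^c = {1, 2, 4, 5, 7, 8, 10}
W^c = {1, 2, 4, 5}
Y △ W^c = {6, 10}
(W ∩ Z)^c − (Y △ W^c) = {1, 2, 4, 5, 7, 8}

{1, 2, 4, 5, 7, 8}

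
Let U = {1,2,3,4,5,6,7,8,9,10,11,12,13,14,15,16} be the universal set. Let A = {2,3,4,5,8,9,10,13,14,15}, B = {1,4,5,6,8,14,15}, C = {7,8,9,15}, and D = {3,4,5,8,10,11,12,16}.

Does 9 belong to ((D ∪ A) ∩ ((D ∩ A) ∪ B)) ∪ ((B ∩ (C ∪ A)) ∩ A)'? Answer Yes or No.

9 ∉ D and 9 ∈ A, so 9 ∈ D ∪ A
9 ∉ D and 9 ∈ A, so 9 ∉ D ∩ A
9 ∉ (D ∩ A) and 9 ∉ B, so 9 ∉ (D ∩ A) ∪ B
9 ∈ (D ∪ A) and 9 ∉ ((D ∩ A) ∪ B), so 9 ∉ (D ∪ A) ∩ ((D ∩ A) ∪ B)
9 ∈ C and 9 ∈ A, so 9 ∈ C ∪ A
9 ∉ B and 9 ∈ (C ∪ A), so 9 ∉ B ∩ (C ∪ A)
9 ∉ (B ∩ (C ∪ A)) and 9 ∈ A, so 9 ∉ (B ∩ (C ∪ A)) ∩ A
9 ∈ ((B ∩ (C ∪ A)) ∩ A)' since 9 ∉ ((B ∩ (C ∪ A)) ∩ A)
9 ∉ ((D ∪ A) ∩ ((D ∩ A) ∪ B)) and 9 ∈ ((B ∩ (C ∪ A)) ∩ A)', so 9 ∈ ((D ∪ A) ∩ ((D ∩ A) ∪ B)) ∪ ((B ∩ (C ∪ A)) ∩ A)'

Yes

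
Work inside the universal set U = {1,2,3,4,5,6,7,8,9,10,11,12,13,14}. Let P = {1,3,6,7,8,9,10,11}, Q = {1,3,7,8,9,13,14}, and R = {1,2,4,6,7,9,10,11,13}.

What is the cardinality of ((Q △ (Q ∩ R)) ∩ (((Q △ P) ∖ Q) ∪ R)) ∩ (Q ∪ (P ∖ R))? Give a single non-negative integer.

Q ∩ R = {1,7,9,13}
Q △ (Q ∩ R) = {3,8,14}
Q △ P = {6,10,11,13,14}
(Q △ P) ∖ Q = {6,10,11}
((Q △ P) ∖ Q) ∪ R = {1,2,4,6,7,9,10,11,13}
(Q △ (Q ∩ R)) ∩ (((Q △ P) ∖ Q) ∪ R) = {}
P ∖ R = {3,8}
Q ∪ (P ∖ R) = {1,3,7,8,9,13,14}
((Q △ (Q ∩ R)) ∩ (((Q △ P) ∖ Q) ∪ R)) ∩ (Q ∪ (P ∖ R)) = {}
|((Q △ (Q ∩ R)) ∩ (((Q △ P) ∖ Q) ∪ R)) ∩ (Q ∪ (P ∖ R))| = 0

0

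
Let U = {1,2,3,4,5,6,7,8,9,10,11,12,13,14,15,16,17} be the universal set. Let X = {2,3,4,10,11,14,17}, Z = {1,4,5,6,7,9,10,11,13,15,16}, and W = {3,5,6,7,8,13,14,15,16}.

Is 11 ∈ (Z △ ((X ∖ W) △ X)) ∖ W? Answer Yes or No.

Yes

11 ∈ X and 11 ∉ W, so 11 ∈ X ∖ W
11 ∈ (X ∖ W) and 11 ∈ X, so 11 ∉ (X ∖ W) △ X
11 ∈ Z and 11 ∉ ((X ∖ W) △ X), so 11 ∈ Z △ ((X ∖ W) △ X)
11 ∈ (Z △ ((X ∖ W) △ X)) and 11 ∉ W, so 11 ∈ (Z △ ((X ∖ W) △ X)) ∖ W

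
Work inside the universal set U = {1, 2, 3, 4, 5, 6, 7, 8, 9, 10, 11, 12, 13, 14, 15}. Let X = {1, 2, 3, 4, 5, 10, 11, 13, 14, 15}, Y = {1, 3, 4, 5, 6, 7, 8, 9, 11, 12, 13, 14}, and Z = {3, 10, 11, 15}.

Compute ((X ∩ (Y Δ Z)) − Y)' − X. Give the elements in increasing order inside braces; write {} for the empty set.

{6, 7, 8, 9, 12}

Y Δ Z = {1, 4, 5, 6, 7, 8, 9, 10, 12, 13, 14, 15}
X ∩ (Y Δ Z) = {1, 4, 5, 10, 13, 14, 15}
(X ∩ (Y Δ Z)) − Y = {10, 15}
((X ∩ (Y Δ Z)) − Y)' = {1, 2, 3, 4, 5, 6, 7, 8, 9, 11, 12, 13, 14}
((X ∩ (Y Δ Z)) − Y)' − X = {6, 7, 8, 9, 12}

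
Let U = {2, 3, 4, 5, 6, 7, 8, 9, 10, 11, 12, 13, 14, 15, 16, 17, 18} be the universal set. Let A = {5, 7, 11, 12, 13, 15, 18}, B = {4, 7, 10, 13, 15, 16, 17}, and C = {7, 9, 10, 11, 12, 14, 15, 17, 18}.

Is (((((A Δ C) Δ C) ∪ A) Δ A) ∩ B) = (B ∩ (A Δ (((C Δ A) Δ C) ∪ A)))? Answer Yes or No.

Yes

A Δ C = {5, 9, 10, 13, 14, 17}
(A Δ C) Δ C = {5, 7, 11, 12, 13, 15, 18}
((A Δ C) Δ C) ∪ A = {5, 7, 11, 12, 13, 15, 18}
(((A Δ C) Δ C) ∪ A) Δ A = {}
((((A Δ C) Δ C) ∪ A) Δ A) ∩ B = {}
C Δ A = {5, 9, 10, 13, 14, 17}
(C Δ A) Δ C = {5, 7, 11, 12, 13, 15, 18}
((C Δ A) Δ C) ∪ A = {5, 7, 11, 12, 13, 15, 18}
A Δ (((C Δ A) Δ C) ∪ A) = {}
B ∩ (A Δ (((C Δ A) Δ C) ∪ A)) = {}
Both equal {}, so ((((A Δ C) Δ C) ∪ A) Δ A) ∩ B = B ∩ (A Δ (((C Δ A) Δ C) ∪ A)).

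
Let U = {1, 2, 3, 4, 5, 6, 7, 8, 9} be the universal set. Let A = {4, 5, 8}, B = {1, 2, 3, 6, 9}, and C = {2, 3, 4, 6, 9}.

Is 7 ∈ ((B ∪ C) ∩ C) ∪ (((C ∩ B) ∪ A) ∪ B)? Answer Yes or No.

No

7 ∉ B and 7 ∉ C, so 7 ∉ B ∪ C
7 ∉ (B ∪ C) and 7 ∉ C, so 7 ∉ (B ∪ C) ∩ C
7 ∉ C and 7 ∉ B, so 7 ∉ C ∩ B
7 ∉ (C ∩ B) and 7 ∉ A, so 7 ∉ (C ∩ B) ∪ A
7 ∉ ((C ∩ B) ∪ A) and 7 ∉ B, so 7 ∉ ((C ∩ B) ∪ A) ∪ B
7 ∉ ((B ∪ C) ∩ C) and 7 ∉ (((C ∩ B) ∪ A) ∪ B), so 7 ∉ ((B ∪ C) ∩ C) ∪ (((C ∩ B) ∪ A) ∪ B)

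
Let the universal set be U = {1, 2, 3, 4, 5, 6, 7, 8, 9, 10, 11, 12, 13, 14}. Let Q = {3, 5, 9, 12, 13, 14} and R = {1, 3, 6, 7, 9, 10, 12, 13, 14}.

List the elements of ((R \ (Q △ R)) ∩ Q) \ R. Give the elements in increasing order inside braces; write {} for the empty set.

{}

Q △ R = {1, 5, 6, 7, 10}
R \ (Q △ R) = {3, 9, 12, 13, 14}
(R \ (Q △ R)) ∩ Q = {3, 9, 12, 13, 14}
((R \ (Q △ R)) ∩ Q) \ R = {}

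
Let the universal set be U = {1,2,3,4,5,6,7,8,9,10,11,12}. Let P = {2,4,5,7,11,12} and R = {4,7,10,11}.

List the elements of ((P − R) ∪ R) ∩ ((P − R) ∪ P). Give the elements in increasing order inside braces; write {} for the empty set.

P − R = {2,5,12}
(P − R) ∪ R = {2,4,5,7,10,11,12}
(P − R) ∪ P = {2,4,5,7,11,12}
((P − R) ∪ R) ∩ ((P − R) ∪ P) = {2,4,5,7,11,12}

{2,4,5,7,11,12}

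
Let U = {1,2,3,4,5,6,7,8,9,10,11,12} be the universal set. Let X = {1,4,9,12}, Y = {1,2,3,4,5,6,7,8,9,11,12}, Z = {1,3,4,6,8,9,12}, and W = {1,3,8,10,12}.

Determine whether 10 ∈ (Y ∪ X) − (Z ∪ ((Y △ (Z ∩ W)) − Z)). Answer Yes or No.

No

10 ∉ Y and 10 ∉ X, so 10 ∉ Y ∪ X
10 ∉ Z and 10 ∈ W, so 10 ∉ Z ∩ W
10 ∉ Y and 10 ∉ (Z ∩ W), so 10 ∉ Y △ (Z ∩ W)
10 ∉ (Y △ (Z ∩ W)) and 10 ∉ Z, so 10 ∉ (Y △ (Z ∩ W)) − Z
10 ∉ Z and 10 ∉ ((Y △ (Z ∩ W)) − Z), so 10 ∉ Z ∪ ((Y △ (Z ∩ W)) − Z)
10 ∉ (Y ∪ X) and 10 ∉ (Z ∪ ((Y △ (Z ∩ W)) − Z)), so 10 ∉ (Y ∪ X) − (Z ∪ ((Y △ (Z ∩ W)) − Z))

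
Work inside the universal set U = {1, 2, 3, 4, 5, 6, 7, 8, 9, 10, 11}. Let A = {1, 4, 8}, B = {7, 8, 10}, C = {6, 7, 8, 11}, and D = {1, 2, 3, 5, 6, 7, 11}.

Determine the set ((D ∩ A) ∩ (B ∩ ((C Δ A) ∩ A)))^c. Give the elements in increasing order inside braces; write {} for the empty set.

{1, 2, 3, 4, 5, 6, 7, 8, 9, 10, 11}

D ∩ A = {1}
C Δ A = {1, 4, 6, 7, 11}
(C Δ A) ∩ A = {1, 4}
B ∩ ((C Δ A) ∩ A) = {}
(D ∩ A) ∩ (B ∩ ((C Δ A) ∩ A)) = {}
((D ∩ A) ∩ (B ∩ ((C Δ A) ∩ A)))^c = {1, 2, 3, 4, 5, 6, 7, 8, 9, 10, 11}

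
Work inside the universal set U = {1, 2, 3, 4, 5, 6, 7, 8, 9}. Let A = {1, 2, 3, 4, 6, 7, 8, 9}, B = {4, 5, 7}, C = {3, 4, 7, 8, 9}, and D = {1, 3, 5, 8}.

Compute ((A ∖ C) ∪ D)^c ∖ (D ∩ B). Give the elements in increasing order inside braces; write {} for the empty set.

A ∖ C = {1, 2, 6}
(A ∖ C) ∪ D = {1, 2, 3, 5, 6, 8}
((A ∖ C) ∪ D)^c = {4, 7, 9}
D ∩ B = {5}
((A ∖ C) ∪ D)^c ∖ (D ∩ B) = {4, 7, 9}

{4, 7, 9}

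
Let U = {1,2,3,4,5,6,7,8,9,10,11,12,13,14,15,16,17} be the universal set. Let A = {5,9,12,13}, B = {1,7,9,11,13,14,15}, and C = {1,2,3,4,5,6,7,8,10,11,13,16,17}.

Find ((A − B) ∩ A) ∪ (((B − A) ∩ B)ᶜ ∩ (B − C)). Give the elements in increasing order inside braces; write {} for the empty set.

{5,9,12}

A − B = {5,12}
(A − B) ∩ A = {5,12}
B − A = {1,7,11,14,15}
(B − A) ∩ B = {1,7,11,14,15}
((B − A) ∩ B)ᶜ = {2,3,4,5,6,8,9,10,12,13,16,17}
B − C = {9,14,15}
((B − A) ∩ B)ᶜ ∩ (B − C) = {9}
((A − B) ∩ A) ∪ (((B − A) ∩ B)ᶜ ∩ (B − C)) = {5,9,12}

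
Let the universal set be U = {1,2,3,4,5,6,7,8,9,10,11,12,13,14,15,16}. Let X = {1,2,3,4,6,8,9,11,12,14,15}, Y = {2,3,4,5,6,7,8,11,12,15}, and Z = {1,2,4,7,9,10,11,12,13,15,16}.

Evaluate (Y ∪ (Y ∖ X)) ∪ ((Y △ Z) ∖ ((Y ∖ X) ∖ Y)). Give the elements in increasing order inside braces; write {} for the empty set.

Y ∖ X = {5,7}
Y ∪ (Y ∖ X) = {2,3,4,5,6,7,8,11,12,15}
Y △ Z = {1,3,5,6,8,9,10,13,16}
(Y ∖ X) ∖ Y = {}
(Y △ Z) ∖ ((Y ∖ X) ∖ Y) = {1,3,5,6,8,9,10,13,16}
(Y ∪ (Y ∖ X)) ∪ ((Y △ Z) ∖ ((Y ∖ X) ∖ Y)) = {1,2,3,4,5,6,7,8,9,10,11,12,13,15,16}

{1,2,3,4,5,6,7,8,9,10,11,12,13,15,16}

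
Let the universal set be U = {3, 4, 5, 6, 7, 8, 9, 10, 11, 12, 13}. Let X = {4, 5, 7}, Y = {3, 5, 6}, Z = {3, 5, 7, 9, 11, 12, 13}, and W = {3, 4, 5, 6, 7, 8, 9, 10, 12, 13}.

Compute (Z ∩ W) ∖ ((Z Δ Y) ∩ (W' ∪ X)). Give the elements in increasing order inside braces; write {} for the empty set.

Z ∩ W = {3, 5, 7, 9, 12, 13}
Z Δ Y = {6, 7, 9, 11, 12, 13}
W' = {11}
W' ∪ X = {4, 5, 7, 11}
(Z Δ Y) ∩ (W' ∪ X) = {7, 11}
(Z ∩ W) ∖ ((Z Δ Y) ∩ (W' ∪ X)) = {3, 5, 9, 12, 13}

{3, 5, 9, 12, 13}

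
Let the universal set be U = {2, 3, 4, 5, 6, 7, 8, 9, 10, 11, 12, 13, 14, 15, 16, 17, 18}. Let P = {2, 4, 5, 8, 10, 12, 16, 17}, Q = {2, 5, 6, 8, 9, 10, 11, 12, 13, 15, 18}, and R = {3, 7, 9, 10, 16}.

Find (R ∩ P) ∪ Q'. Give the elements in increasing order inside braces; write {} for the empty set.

{3, 4, 7, 10, 14, 16, 17}

R ∩ P = {10, 16}
Q' = {3, 4, 7, 14, 16, 17}
(R ∩ P) ∪ Q' = {3, 4, 7, 10, 14, 16, 17}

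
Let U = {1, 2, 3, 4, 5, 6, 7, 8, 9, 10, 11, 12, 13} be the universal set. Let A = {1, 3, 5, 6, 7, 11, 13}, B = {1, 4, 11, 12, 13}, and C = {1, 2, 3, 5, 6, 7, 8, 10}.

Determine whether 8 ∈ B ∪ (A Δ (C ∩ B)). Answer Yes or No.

8 ∈ C and 8 ∉ B, so 8 ∉ C ∩ B
8 ∉ A and 8 ∉ (C ∩ B), so 8 ∉ A Δ (C ∩ B)
8 ∉ B and 8 ∉ (A Δ (C ∩ B)), so 8 ∉ B ∪ (A Δ (C ∩ B))

No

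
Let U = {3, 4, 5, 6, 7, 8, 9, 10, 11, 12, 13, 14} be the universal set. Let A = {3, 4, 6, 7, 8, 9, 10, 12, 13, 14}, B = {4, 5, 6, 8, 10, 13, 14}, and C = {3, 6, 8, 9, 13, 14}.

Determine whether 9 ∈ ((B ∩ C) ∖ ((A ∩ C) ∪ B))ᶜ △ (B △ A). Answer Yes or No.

9 ∉ B and 9 ∈ C, so 9 ∉ B ∩ C
9 ∈ A and 9 ∈ C, so 9 ∈ A ∩ C
9 ∈ (A ∩ C) and 9 ∉ B, so 9 ∈ (A ∩ C) ∪ B
9 ∉ (B ∩ C) and 9 ∈ ((A ∩ C) ∪ B), so 9 ∉ (B ∩ C) ∖ ((A ∩ C) ∪ B)
9 ∈ ((B ∩ C) ∖ ((A ∩ C) ∪ B))ᶜ since 9 ∉ ((B ∩ C) ∖ ((A ∩ C) ∪ B))
9 ∉ B and 9 ∈ A, so 9 ∈ B △ A
9 ∈ ((B ∩ C) ∖ ((A ∩ C) ∪ B))ᶜ and 9 ∈ (B △ A), so 9 ∉ ((B ∩ C) ∖ ((A ∩ C) ∪ B))ᶜ △ (B △ A)

No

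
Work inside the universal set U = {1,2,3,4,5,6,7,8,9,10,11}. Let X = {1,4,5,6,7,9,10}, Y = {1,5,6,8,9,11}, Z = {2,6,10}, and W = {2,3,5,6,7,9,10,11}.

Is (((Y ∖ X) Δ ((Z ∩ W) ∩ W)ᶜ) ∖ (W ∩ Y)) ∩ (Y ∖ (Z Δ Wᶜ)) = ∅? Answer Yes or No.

Y ∖ X = {8,11}
Z ∩ W = {2,6,10}
(Z ∩ W) ∩ W = {2,6,10}
((Z ∩ W) ∩ W)ᶜ = {1,3,4,5,7,8,9,11}
(Y ∖ X) Δ ((Z ∩ W) ∩ W)ᶜ = {1,3,4,5,7,9}
W ∩ Y = {5,6,9,11}
((Y ∖ X) Δ ((Z ∩ W) ∩ W)ᶜ) ∖ (W ∩ Y) = {1,3,4,7}
Wᶜ = {1,4,8}
Z Δ Wᶜ = {1,2,4,6,8,10}
Y ∖ (Z Δ Wᶜ) = {5,9,11}
{1,3,4,7} and {5,9,11} share no elements.

Yes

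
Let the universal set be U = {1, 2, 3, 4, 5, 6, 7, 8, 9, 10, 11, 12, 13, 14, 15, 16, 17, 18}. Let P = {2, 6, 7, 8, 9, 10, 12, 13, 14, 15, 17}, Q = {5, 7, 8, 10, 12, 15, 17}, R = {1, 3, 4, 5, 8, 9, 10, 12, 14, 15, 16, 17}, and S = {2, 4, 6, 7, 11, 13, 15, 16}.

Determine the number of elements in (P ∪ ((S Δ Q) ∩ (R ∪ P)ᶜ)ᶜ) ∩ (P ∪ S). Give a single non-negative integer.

13

S Δ Q = {2, 4, 5, 6, 8, 10, 11, 12, 13, 16, 17}
R ∪ P = {1, 2, 3, 4, 5, 6, 7, 8, 9, 10, 12, 13, 14, 15, 16, 17}
(R ∪ P)ᶜ = {11, 18}
(S Δ Q) ∩ (R ∪ P)ᶜ = {11}
((S Δ Q) ∩ (R ∪ P)ᶜ)ᶜ = {1, 2, 3, 4, 5, 6, 7, 8, 9, 10, 12, 13, 14, 15, 16, 17, 18}
P ∪ ((S Δ Q) ∩ (R ∪ P)ᶜ)ᶜ = {1, 2, 3, 4, 5, 6, 7, 8, 9, 10, 12, 13, 14, 15, 16, 17, 18}
P ∪ S = {2, 4, 6, 7, 8, 9, 10, 11, 12, 13, 14, 15, 16, 17}
(P ∪ ((S Δ Q) ∩ (R ∪ P)ᶜ)ᶜ) ∩ (P ∪ S) = {2, 4, 6, 7, 8, 9, 10, 12, 13, 14, 15, 16, 17}
|(P ∪ ((S Δ Q) ∩ (R ∪ P)ᶜ)ᶜ) ∩ (P ∪ S)| = 13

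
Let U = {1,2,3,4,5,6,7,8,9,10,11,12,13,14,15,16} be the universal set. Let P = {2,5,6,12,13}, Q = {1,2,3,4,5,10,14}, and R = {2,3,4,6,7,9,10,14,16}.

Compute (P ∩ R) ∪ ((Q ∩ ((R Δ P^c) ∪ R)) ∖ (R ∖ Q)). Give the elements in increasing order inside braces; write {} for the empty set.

{1,2,3,4,6,10,14}

P ∩ R = {2,6}
P^c = {1,3,4,7,8,9,10,11,14,15,16}
R Δ P^c = {1,2,6,8,11,15}
(R Δ P^c) ∪ R = {1,2,3,4,6,7,8,9,10,11,14,15,16}
Q ∩ ((R Δ P^c) ∪ R) = {1,2,3,4,10,14}
R ∖ Q = {6,7,9,16}
(Q ∩ ((R Δ P^c) ∪ R)) ∖ (R ∖ Q) = {1,2,3,4,10,14}
(P ∩ R) ∪ ((Q ∩ ((R Δ P^c) ∪ R)) ∖ (R ∖ Q)) = {1,2,3,4,6,10,14}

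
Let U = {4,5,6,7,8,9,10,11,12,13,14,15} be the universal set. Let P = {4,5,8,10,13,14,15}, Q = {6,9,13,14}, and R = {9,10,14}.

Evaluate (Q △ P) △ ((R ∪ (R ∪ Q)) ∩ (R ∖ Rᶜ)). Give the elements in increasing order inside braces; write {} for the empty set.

{4,5,6,8,14,15}

Q △ P = {4,5,6,8,9,10,15}
R ∪ Q = {6,9,10,13,14}
R ∪ (R ∪ Q) = {6,9,10,13,14}
Rᶜ = {4,5,6,7,8,11,12,13,15}
R ∖ Rᶜ = {9,10,14}
(R ∪ (R ∪ Q)) ∩ (R ∖ Rᶜ) = {9,10,14}
(Q △ P) △ ((R ∪ (R ∪ Q)) ∩ (R ∖ Rᶜ)) = {4,5,6,8,14,15}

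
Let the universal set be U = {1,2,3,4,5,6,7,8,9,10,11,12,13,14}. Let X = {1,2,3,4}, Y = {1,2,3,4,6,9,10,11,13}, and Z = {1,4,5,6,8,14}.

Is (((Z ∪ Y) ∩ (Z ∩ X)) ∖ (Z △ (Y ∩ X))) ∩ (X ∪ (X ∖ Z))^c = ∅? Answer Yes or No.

Yes

Z ∪ Y = {1,2,3,4,5,6,8,9,10,11,13,14}
Z ∩ X = {1,4}
(Z ∪ Y) ∩ (Z ∩ X) = {1,4}
Y ∩ X = {1,2,3,4}
Z △ (Y ∩ X) = {2,3,5,6,8,14}
((Z ∪ Y) ∩ (Z ∩ X)) ∖ (Z △ (Y ∩ X)) = {1,4}
X ∖ Z = {2,3}
X ∪ (X ∖ Z) = {1,2,3,4}
(X ∪ (X ∖ Z))^c = {5,6,7,8,9,10,11,12,13,14}
{1,4} and {5,6,7,8,9,10,11,12,13,14} share no elements.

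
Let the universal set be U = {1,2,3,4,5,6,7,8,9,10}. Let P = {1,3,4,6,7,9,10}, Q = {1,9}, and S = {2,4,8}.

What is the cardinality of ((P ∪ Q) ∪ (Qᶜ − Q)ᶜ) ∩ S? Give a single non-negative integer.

1

P ∪ Q = {1,3,4,6,7,9,10}
Qᶜ = {2,3,4,5,6,7,8,10}
Qᶜ − Q = {2,3,4,5,6,7,8,10}
(Qᶜ − Q)ᶜ = {1,9}
(P ∪ Q) ∪ (Qᶜ − Q)ᶜ = {1,3,4,6,7,9,10}
((P ∪ Q) ∪ (Qᶜ − Q)ᶜ) ∩ S = {4}
|((P ∪ Q) ∪ (Qᶜ − Q)ᶜ) ∩ S| = 1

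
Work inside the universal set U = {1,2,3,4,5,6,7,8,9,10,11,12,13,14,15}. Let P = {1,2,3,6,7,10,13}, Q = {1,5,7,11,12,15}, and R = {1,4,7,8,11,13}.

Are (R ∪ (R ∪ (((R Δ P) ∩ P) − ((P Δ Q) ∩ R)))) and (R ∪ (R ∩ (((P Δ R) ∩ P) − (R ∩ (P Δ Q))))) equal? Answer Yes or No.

No

R Δ P = {2,3,4,6,8,10,11}
(R Δ P) ∩ P = {2,3,6,10}
P Δ Q = {2,3,5,6,10,11,12,13,15}
(P Δ Q) ∩ R = {11,13}
((R Δ P) ∩ P) − ((P Δ Q) ∩ R) = {2,3,6,10}
R ∪ (((R Δ P) ∩ P) − ((P Δ Q) ∩ R)) = {1,2,3,4,6,7,8,10,11,13}
R ∪ (R ∪ (((R Δ P) ∩ P) − ((P Δ Q) ∩ R))) = {1,2,3,4,6,7,8,10,11,13}
P Δ R = {2,3,4,6,8,10,11}
(P Δ R) ∩ P = {2,3,6,10}
R ∩ (P Δ Q) = {11,13}
((P Δ R) ∩ P) − (R ∩ (P Δ Q)) = {2,3,6,10}
R ∩ (((P Δ R) ∩ P) − (R ∩ (P Δ Q))) = {}
R ∪ (R ∩ (((P Δ R) ∩ P) − (R ∩ (P Δ Q)))) = {1,4,7,8,11,13}
2 ∈ R ∪ (R ∪ (((R Δ P) ∩ P) − ((P Δ Q) ∩ R))) but 2 ∉ R ∪ (R ∩ (((P Δ R) ∩ P) − (R ∩ (P Δ Q)))), so they differ.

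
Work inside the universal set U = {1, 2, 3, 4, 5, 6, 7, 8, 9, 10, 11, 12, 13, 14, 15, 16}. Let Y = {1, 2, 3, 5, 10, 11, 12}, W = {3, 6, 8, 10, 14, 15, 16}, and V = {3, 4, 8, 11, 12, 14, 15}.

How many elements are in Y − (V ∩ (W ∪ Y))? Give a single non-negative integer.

W ∪ Y = {1, 2, 3, 5, 6, 8, 10, 11, 12, 14, 15, 16}
V ∩ (W ∪ Y) = {3, 8, 11, 12, 14, 15}
Y − (V ∩ (W ∪ Y)) = {1, 2, 5, 10}
|Y − (V ∩ (W ∪ Y))| = 4

4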